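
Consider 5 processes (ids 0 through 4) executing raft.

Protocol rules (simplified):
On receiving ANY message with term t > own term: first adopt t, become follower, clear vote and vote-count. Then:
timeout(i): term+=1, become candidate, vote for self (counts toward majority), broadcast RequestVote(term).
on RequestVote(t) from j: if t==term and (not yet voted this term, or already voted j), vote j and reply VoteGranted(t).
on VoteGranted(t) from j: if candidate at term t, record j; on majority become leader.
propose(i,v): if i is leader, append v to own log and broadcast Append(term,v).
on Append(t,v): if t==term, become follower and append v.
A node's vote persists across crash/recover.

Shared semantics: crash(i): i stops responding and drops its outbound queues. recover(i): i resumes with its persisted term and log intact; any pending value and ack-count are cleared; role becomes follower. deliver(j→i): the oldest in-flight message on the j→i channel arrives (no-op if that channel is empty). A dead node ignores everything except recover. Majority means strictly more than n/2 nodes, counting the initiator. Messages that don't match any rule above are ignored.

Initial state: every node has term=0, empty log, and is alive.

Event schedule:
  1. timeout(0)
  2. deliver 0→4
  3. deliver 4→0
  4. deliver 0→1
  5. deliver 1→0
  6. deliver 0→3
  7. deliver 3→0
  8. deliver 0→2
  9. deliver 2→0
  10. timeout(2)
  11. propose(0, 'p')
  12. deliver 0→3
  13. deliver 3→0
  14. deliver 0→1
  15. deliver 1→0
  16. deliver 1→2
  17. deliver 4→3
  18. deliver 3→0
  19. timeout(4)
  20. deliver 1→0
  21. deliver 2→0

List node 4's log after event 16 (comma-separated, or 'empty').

e1 timeout(0): 0[cand,t=1,-]
e2 deliver 0→4: 4[foll,t=1,-]
e3 deliver 4→0: ·
e4 deliver 0→1: 1[foll,t=1,-]
e5 deliver 1→0: 0[lead,t=1,-]
e6 deliver 0→3: 3[foll,t=1,-]
e7 deliver 3→0: ·
e8 deliver 0→2: 2[foll,t=1,-]
e9 deliver 2→0: ·
e10 timeout(2): 2[cand,t=2,-]
e11 propose(0,'p'): 0[lead,t=1,p]
e12 deliver 0→3: 3[foll,t=1,p]
e13 deliver 3→0: ·
e14 deliver 0→1: 1[foll,t=1,p]
e15 deliver 1→0: ·
e16 deliver 1→2: ·

empty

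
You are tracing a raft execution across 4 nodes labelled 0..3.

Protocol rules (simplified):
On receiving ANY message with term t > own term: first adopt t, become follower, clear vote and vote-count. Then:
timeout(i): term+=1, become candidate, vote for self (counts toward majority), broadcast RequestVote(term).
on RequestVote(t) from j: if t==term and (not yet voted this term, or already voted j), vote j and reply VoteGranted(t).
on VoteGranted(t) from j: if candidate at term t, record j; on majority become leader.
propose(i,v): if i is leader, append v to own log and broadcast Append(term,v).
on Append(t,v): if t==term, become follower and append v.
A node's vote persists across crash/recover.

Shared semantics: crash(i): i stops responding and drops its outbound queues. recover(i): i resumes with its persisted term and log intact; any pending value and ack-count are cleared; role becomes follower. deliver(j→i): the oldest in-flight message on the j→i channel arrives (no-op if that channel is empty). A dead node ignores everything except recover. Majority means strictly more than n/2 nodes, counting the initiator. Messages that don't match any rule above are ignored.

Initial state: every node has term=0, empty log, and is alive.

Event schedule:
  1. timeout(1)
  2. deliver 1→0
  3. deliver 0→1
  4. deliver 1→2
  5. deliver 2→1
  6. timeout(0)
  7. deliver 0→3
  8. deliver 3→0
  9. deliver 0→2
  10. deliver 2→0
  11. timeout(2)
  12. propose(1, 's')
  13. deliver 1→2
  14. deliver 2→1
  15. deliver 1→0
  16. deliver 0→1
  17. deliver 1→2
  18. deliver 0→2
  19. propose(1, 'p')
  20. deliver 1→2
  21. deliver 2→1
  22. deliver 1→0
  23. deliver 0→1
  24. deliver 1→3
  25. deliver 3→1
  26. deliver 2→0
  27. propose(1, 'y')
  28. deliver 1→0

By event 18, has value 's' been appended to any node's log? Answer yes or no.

yes

step 1 timeout(1): 1={cand,t=1,log=-}
step 2 deliver 1→0: 0={foll,t=1,log=-}
step 3 deliver 0→1: —
step 4 deliver 1→2: 2={foll,t=1,log=-}
step 5 deliver 2→1: 1={lead,t=1,log=-}
step 6 timeout(0): 0={cand,t=2,log=-}
step 7 deliver 0→3: 3={foll,t=2,log=-}
step 8 deliver 3→0: —
step 9 deliver 0→2: 2={foll,t=2,log=-}
step 10 deliver 2→0: 0={lead,t=2,log=-}
step 11 timeout(2): 2={cand,t=3,log=-}
step 12 propose(1,'s'): 1={lead,t=1,log=s}
step 13 deliver 1→2: —
step 14 deliver 2→1: 1={foll,t=3,log=s}
step 15 deliver 1→0: —
step 16 deliver 0→1: —
step 17 deliver 1→2: —
step 18 deliver 0→2: —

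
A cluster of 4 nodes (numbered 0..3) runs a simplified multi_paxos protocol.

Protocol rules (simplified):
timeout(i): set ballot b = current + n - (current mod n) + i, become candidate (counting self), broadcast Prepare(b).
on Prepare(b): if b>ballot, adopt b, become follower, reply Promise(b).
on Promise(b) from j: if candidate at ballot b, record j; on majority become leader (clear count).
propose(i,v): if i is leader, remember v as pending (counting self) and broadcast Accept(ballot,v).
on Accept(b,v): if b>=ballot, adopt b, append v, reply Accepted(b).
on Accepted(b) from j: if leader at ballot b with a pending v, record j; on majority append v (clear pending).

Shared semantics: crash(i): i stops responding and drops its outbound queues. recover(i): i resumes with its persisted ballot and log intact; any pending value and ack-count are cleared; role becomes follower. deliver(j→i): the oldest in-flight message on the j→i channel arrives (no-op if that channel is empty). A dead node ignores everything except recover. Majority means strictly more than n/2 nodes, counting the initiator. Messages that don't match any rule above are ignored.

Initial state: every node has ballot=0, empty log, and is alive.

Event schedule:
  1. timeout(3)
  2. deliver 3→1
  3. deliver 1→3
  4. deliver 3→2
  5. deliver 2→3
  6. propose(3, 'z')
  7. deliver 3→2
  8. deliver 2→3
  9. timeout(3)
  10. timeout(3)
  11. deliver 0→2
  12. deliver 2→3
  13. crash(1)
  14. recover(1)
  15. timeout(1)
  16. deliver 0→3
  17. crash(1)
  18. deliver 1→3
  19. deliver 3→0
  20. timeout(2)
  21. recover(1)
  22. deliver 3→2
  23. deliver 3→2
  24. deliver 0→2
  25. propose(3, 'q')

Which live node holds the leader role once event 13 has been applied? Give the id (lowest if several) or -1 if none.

-1

[1] timeout(3) → N3(cand b7 [-])
[2] deliver 3→1 → N1(foll b7 [-])
[3] deliver 1→3 → ∅
[4] deliver 3→2 → N2(foll b7 [-])
[5] deliver 2→3 → N3(lead b7 [-])
[6] propose(3,'z') → ∅
[7] deliver 3→2 → N2(foll b7 [z])
[8] deliver 2→3 → ∅
[9] timeout(3) → N3(cand b11 [-])
[10] timeout(3) → N3(cand b15 [-])
[11] deliver 0→2 → ∅
[12] deliver 2→3 → ∅
[13] crash(1) → N1(✗foll b7 [-])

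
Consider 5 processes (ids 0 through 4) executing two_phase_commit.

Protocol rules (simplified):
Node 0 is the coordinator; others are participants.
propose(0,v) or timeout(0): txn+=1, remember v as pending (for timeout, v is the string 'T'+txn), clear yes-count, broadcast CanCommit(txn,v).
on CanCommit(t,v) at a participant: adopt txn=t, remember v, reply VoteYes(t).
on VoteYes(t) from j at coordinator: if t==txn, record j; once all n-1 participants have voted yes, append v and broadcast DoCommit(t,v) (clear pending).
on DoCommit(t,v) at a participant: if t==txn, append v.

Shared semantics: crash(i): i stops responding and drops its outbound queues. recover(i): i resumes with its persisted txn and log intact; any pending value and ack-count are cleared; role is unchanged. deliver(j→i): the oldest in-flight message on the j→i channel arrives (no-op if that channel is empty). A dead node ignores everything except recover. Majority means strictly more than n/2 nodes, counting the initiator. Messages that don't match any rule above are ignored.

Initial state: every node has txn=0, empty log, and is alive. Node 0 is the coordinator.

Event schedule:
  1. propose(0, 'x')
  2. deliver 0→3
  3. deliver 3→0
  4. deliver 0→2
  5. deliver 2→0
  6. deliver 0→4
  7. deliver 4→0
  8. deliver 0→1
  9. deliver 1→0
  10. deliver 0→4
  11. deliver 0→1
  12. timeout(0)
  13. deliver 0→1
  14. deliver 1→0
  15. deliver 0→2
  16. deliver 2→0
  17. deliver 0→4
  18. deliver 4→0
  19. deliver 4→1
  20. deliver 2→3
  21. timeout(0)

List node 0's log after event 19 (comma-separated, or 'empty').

step 1 propose(0,'x'): 0={coor,t=1,log=-}
step 2 deliver 0→3: 3={part,t=1,log=-}
step 3 deliver 3→0: —
step 4 deliver 0→2: 2={part,t=1,log=-}
step 5 deliver 2→0: —
step 6 deliver 0→4: 4={part,t=1,log=-}
step 7 deliver 4→0: —
step 8 deliver 0→1: 1={part,t=1,log=-}
step 9 deliver 1→0: 0={coor,t=1,log=x}
step 10 deliver 0→4: 4={part,t=1,log=x}
step 11 deliver 0→1: 1={part,t=1,log=x}
step 12 timeout(0): 0={coor,t=2,log=x}
step 13 deliver 0→1: 1={part,t=2,log=x}
step 14 deliver 1→0: —
step 15 deliver 0→2: 2={part,t=1,log=x}
step 16 deliver 2→0: —
step 17 deliver 0→4: 4={part,t=2,log=x}
step 18 deliver 4→0: —
step 19 deliver 4→1: —

x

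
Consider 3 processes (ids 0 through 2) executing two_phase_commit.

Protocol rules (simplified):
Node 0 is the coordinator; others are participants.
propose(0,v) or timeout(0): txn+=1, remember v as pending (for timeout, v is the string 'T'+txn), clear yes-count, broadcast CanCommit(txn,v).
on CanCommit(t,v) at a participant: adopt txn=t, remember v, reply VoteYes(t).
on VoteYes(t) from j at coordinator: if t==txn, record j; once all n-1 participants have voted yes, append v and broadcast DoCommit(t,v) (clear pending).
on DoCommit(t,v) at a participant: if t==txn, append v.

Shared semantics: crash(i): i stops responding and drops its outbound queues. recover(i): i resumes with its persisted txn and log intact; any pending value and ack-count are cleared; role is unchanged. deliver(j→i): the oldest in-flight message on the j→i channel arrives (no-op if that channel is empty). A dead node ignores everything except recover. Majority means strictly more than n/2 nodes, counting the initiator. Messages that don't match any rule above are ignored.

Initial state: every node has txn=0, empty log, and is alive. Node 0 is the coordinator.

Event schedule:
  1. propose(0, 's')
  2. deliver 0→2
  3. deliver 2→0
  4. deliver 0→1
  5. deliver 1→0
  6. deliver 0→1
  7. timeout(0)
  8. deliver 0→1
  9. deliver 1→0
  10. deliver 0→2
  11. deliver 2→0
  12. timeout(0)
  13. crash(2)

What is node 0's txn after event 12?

after 1 — propose(0,'s'): n0:coor/t1/[-]
after 2 — deliver 0→2: n2:part/t1/[-]
after 3 — deliver 2→0: ·
after 4 — deliver 0→1: n1:part/t1/[-]
after 5 — deliver 1→0: n0:coor/t1/[s]
after 6 — deliver 0→1: n1:part/t1/[s]
after 7 — timeout(0): n0:coor/t2/[s]
after 8 — deliver 0→1: n1:part/t2/[s]
after 9 — deliver 1→0: ·
after 10 — deliver 0→2: n2:part/t1/[s]
after 11 — deliver 2→0: ·
after 12 — timeout(0): n0:coor/t3/[s]

3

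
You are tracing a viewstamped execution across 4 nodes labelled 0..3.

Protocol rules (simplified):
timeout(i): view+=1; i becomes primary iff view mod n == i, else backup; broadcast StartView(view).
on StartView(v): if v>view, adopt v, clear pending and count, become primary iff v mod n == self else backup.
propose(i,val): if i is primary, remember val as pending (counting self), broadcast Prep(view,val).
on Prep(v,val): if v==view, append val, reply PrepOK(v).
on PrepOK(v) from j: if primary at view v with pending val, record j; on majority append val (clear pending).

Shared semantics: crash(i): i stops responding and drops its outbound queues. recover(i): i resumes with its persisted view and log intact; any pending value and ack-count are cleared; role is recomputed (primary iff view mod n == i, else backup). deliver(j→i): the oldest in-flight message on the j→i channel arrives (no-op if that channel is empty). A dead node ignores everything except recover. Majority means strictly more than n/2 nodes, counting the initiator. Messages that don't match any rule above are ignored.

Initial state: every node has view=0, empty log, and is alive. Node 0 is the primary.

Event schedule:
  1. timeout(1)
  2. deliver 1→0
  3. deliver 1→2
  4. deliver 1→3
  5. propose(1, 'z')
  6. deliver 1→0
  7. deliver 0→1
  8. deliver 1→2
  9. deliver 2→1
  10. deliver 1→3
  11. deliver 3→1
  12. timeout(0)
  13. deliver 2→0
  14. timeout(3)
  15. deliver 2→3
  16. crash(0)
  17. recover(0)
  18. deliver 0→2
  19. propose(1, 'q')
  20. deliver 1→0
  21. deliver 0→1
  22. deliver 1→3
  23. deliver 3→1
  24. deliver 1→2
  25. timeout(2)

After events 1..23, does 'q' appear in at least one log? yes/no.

no

1. timeout(1):  <1:prim v1 ->
2. deliver 1→0:  <0:back v1 ->
3. deliver 1→2:  <2:back v1 ->
4. deliver 1→3:  <3:back v1 ->
5. propose(1,'z'):  nop
6. deliver 1→0:  <0:back v1 z>
7. deliver 0→1:  nop
8. deliver 1→2:  <2:back v1 z>
9. deliver 2→1:  <1:prim v1 z>
10. deliver 1→3:  <3:back v1 z>
11. deliver 3→1:  nop
12. timeout(0):  <0:back v2 z>
13. deliver 2→0:  nop
14. timeout(3):  <3:back v2 z>
15. deliver 2→3:  nop
16. crash(0):  <0:✗back v2 z>
17. recover(0):  <0:back v2 z>
18. deliver 0→2:  nop
19. propose(1,'q'):  nop
20. deliver 1→0:  nop
21. deliver 0→1:  nop
22. deliver 1→3:  nop
23. deliver 3→1:  <1:back v2 z>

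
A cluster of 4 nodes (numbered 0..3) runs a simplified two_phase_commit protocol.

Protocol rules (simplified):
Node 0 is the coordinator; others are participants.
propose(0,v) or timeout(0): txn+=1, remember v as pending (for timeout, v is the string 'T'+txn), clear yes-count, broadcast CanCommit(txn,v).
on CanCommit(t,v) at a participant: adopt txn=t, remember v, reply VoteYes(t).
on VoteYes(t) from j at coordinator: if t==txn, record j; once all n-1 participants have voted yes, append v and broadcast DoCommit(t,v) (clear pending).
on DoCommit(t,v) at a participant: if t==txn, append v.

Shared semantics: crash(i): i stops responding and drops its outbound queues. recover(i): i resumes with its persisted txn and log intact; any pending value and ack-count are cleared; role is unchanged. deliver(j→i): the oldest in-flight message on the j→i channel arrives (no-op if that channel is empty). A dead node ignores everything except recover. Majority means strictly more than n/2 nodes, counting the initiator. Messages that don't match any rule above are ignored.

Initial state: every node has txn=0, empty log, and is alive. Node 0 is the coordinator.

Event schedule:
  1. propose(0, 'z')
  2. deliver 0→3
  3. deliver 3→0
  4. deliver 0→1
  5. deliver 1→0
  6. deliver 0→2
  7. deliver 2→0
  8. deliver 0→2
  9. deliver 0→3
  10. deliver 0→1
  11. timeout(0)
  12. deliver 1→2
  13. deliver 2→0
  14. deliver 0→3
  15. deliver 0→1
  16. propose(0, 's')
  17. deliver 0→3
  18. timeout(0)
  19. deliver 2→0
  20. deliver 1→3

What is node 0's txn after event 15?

2

1. propose(0,'z'):  <0:coor t1 ->
2. deliver 0→3:  <3:part t1 ->
3. deliver 3→0:  nop
4. deliver 0→1:  <1:part t1 ->
5. deliver 1→0:  nop
6. deliver 0→2:  <2:part t1 ->
7. deliver 2→0:  <0:coor t1 z>
8. deliver 0→2:  <2:part t1 z>
9. deliver 0→3:  <3:part t1 z>
10. deliver 0→1:  <1:part t1 z>
11. timeout(0):  <0:coor t2 z>
12. deliver 1→2:  nop
13. deliver 2→0:  nop
14. deliver 0→3:  <3:part t2 z>
15. deliver 0→1:  <1:part t2 z>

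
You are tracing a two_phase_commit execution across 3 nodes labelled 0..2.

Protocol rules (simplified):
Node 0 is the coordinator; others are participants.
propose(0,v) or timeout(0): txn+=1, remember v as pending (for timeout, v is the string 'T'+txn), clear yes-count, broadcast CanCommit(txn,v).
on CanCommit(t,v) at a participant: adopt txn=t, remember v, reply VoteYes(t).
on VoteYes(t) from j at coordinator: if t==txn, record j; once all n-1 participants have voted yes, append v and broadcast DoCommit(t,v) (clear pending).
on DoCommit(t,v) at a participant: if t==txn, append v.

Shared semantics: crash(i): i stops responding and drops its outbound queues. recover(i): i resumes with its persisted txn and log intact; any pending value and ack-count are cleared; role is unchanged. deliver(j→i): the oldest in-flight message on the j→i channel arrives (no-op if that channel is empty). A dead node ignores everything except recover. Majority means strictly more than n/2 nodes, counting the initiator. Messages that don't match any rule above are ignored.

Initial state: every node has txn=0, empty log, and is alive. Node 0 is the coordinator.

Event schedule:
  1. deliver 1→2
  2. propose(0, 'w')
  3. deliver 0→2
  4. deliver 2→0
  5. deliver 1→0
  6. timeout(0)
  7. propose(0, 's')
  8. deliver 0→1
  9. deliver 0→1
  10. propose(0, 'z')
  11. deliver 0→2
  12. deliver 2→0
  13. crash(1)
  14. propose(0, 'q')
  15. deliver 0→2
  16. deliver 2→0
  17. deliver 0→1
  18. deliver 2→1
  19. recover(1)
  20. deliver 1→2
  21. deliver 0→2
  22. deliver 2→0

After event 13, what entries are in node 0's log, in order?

[1] deliver 1→2 → ∅
[2] propose(0,'w') → N0(coor t1 [-])
[3] deliver 0→2 → N2(part t1 [-])
[4] deliver 2→0 → ∅
[5] deliver 1→0 → ∅
[6] timeout(0) → N0(coor t2 [-])
[7] propose(0,'s') → N0(coor t3 [-])
[8] deliver 0→1 → N1(part t1 [-])
[9] deliver 0→1 → N1(part t2 [-])
[10] propose(0,'z') → N0(coor t4 [-])
[11] deliver 0→2 → N2(part t2 [-])
[12] deliver 2→0 → ∅
[13] crash(1) → N1(✗part t2 [-])

empty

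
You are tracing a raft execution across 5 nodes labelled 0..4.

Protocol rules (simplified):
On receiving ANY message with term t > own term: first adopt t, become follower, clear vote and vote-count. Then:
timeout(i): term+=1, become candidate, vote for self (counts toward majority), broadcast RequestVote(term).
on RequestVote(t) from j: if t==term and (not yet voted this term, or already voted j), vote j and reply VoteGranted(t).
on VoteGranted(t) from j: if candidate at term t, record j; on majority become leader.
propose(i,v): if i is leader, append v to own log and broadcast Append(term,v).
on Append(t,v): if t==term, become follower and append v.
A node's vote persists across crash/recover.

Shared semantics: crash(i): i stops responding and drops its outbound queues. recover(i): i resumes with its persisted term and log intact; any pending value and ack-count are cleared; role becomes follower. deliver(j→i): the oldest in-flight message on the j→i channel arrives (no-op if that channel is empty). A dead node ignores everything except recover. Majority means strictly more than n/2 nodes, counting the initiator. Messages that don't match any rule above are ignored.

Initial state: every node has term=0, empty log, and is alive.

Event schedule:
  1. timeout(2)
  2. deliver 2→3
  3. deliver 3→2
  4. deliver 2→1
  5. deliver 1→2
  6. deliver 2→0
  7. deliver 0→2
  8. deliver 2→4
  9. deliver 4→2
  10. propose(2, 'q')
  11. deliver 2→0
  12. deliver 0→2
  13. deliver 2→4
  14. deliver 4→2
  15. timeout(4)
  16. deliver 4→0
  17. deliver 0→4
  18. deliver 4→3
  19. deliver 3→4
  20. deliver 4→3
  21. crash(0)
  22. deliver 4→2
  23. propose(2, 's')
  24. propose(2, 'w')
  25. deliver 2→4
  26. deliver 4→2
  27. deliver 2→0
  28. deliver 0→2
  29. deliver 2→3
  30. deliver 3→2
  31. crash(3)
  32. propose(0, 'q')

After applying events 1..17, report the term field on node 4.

after 1 — timeout(2): n2:cand/t1/[-]
after 2 — deliver 2→3: n3:foll/t1/[-]
after 3 — deliver 3→2: ·
after 4 — deliver 2→1: n1:foll/t1/[-]
after 5 — deliver 1→2: n2:lead/t1/[-]
after 6 — deliver 2→0: n0:foll/t1/[-]
after 7 — deliver 0→2: ·
after 8 — deliver 2→4: n4:foll/t1/[-]
after 9 — deliver 4→2: ·
after 10 — propose(2,'q'): n2:lead/t1/[q]
after 11 — deliver 2→0: n0:foll/t1/[q]
after 12 — deliver 0→2: ·
after 13 — deliver 2→4: n4:foll/t1/[q]
after 14 — deliver 4→2: ·
after 15 — timeout(4): n4:cand/t2/[q]
after 16 — deliver 4→0: n0:foll/t2/[q]
after 17 — deliver 0→4: ·

2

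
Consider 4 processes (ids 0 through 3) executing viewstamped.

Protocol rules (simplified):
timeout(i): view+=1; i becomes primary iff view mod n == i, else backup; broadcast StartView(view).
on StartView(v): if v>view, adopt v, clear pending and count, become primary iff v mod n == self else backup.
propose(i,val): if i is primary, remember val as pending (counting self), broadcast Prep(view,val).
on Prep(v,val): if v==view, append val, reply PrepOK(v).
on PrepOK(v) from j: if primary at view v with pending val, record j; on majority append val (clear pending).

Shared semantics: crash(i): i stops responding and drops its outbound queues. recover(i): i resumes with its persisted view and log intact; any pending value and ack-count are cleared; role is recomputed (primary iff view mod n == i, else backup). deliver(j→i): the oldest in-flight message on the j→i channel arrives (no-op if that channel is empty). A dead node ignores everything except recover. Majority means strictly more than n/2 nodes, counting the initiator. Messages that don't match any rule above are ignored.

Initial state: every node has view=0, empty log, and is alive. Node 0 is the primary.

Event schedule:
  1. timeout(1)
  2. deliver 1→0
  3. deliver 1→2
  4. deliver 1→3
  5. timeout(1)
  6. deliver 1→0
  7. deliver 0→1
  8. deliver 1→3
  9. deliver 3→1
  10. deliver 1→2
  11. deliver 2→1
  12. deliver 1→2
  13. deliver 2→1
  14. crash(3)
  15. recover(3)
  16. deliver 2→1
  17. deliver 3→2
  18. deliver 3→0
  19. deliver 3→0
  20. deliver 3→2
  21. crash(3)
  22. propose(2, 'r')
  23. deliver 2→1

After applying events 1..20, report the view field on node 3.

after 1 — timeout(1): n1:prim/v1/[-]
after 2 — deliver 1→0: n0:back/v1/[-]
after 3 — deliver 1→2: n2:back/v1/[-]
after 4 — deliver 1→3: n3:back/v1/[-]
after 5 — timeout(1): n1:back/v2/[-]
after 6 — deliver 1→0: n0:back/v2/[-]
after 7 — deliver 0→1: ·
after 8 — deliver 1→3: n3:back/v2/[-]
after 9 — deliver 3→1: ·
after 10 — deliver 1→2: n2:prim/v2/[-]
after 11 — deliver 2→1: ·
after 12 — deliver 1→2: ·
after 13 — deliver 2→1: ·
after 14 — crash(3): n3:✗back/v2/[-]
after 15 — recover(3): n3:back/v2/[-]
after 16 — deliver 2→1: ·
after 17 — deliver 3→2: ·
after 18 — deliver 3→0: ·
after 19 — deliver 3→0: ·
after 20 — deliver 3→2: ·

2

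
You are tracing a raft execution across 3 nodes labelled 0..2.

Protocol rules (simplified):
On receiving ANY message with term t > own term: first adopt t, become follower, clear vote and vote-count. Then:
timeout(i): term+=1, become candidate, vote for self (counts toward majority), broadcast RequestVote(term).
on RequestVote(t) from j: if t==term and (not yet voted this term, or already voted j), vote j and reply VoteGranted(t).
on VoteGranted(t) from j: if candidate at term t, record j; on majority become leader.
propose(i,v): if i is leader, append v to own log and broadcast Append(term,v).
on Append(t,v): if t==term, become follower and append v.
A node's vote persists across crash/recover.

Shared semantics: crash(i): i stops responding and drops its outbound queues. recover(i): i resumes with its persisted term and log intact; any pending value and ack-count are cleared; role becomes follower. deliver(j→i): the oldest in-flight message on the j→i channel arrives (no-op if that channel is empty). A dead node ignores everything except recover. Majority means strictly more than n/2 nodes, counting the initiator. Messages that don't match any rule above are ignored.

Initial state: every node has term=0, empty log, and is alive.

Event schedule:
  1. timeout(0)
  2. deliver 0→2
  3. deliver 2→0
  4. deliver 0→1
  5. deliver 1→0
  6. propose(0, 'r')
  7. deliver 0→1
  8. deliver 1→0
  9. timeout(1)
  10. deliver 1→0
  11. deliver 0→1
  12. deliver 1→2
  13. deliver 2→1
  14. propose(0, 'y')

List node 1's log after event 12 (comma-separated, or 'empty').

r

e1 timeout(0): 0[cand,t=1,-]
e2 deliver 0→2: 2[foll,t=1,-]
e3 deliver 2→0: 0[lead,t=1,-]
e4 deliver 0→1: 1[foll,t=1,-]
e5 deliver 1→0: ·
e6 propose(0,'r'): 0[lead,t=1,r]
e7 deliver 0→1: 1[foll,t=1,r]
e8 deliver 1→0: ·
e9 timeout(1): 1[cand,t=2,r]
e10 deliver 1→0: 0[foll,t=2,r]
e11 deliver 0→1: 1[lead,t=2,r]
e12 deliver 1→2: 2[foll,t=2,-]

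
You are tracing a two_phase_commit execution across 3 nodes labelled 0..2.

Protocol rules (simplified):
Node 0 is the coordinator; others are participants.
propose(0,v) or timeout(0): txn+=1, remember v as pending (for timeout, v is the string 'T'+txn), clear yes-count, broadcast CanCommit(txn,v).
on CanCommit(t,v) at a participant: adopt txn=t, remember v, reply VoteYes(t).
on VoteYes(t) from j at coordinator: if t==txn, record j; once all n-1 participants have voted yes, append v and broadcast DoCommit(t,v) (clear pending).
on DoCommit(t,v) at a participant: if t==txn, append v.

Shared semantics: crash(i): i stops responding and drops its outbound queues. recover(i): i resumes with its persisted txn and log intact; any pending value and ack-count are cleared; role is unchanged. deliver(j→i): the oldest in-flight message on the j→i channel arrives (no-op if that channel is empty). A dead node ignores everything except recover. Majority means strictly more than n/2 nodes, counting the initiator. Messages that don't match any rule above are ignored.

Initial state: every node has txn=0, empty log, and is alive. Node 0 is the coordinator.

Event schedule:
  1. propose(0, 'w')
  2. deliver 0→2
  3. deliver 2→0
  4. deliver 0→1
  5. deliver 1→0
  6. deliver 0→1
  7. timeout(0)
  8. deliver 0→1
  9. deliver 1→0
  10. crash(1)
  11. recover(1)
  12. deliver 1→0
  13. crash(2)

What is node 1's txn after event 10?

step 1 propose(0,'w'): 0={coor,t=1,log=-}
step 2 deliver 0→2: 2={part,t=1,log=-}
step 3 deliver 2→0: —
step 4 deliver 0→1: 1={part,t=1,log=-}
step 5 deliver 1→0: 0={coor,t=1,log=w}
step 6 deliver 0→1: 1={part,t=1,log=w}
step 7 timeout(0): 0={coor,t=2,log=w}
step 8 deliver 0→1: 1={part,t=2,log=w}
step 9 deliver 1→0: —
step 10 crash(1): 1={✗part,t=2,log=w}

2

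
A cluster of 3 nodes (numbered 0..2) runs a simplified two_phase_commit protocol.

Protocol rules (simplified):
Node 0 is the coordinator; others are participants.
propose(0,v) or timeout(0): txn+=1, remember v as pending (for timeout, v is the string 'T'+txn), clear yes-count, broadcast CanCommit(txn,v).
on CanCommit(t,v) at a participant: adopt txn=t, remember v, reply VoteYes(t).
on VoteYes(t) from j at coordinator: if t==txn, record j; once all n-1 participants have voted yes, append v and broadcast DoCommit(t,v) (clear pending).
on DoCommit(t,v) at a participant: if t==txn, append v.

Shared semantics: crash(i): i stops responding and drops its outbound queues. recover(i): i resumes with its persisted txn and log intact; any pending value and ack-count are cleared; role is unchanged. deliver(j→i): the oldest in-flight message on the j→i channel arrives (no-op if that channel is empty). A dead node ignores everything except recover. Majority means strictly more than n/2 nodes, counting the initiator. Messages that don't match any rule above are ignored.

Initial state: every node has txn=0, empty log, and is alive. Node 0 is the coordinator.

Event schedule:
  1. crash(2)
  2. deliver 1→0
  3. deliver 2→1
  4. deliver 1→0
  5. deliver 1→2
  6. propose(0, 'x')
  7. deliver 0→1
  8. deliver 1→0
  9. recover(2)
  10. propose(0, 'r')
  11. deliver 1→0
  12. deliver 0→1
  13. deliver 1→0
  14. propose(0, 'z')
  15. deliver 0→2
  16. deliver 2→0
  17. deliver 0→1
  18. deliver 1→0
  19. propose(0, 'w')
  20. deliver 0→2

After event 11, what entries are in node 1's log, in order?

empty

step 1 crash(2): 2={✗part,t=0,log=-}
step 2 deliver 1→0: —
step 3 deliver 2→1: —
step 4 deliver 1→0: —
step 5 deliver 1→2: —
step 6 propose(0,'x'): 0={coor,t=1,log=-}
step 7 deliver 0→1: 1={part,t=1,log=-}
step 8 deliver 1→0: —
step 9 recover(2): 2={part,t=0,log=-}
step 10 propose(0,'r'): 0={coor,t=2,log=-}
step 11 deliver 1→0: —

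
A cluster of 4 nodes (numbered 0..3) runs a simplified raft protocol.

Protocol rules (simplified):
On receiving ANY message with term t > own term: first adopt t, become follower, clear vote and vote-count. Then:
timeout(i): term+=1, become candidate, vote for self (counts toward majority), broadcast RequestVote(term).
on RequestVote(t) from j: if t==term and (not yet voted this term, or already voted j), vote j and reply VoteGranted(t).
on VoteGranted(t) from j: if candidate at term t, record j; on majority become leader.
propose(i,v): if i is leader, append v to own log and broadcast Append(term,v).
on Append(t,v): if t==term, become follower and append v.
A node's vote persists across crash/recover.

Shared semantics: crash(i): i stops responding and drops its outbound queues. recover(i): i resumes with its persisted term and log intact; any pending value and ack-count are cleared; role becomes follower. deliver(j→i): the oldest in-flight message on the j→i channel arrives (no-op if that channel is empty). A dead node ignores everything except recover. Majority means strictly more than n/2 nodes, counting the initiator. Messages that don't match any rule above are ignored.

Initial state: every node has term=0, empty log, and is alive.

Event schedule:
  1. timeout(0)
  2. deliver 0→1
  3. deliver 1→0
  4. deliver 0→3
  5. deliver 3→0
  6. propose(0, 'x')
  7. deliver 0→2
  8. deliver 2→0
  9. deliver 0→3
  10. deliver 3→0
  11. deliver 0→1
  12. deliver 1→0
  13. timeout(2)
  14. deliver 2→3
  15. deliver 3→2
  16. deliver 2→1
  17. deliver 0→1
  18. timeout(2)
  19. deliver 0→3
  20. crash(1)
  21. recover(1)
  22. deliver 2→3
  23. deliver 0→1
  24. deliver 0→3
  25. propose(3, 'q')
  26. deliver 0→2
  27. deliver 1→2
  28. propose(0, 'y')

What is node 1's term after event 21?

e1 timeout(0): 0[cand,t=1,-]
e2 deliver 0→1: 1[foll,t=1,-]
e3 deliver 1→0: ·
e4 deliver 0→3: 3[foll,t=1,-]
e5 deliver 3→0: 0[lead,t=1,-]
e6 propose(0,'x'): 0[lead,t=1,x]
e7 deliver 0→2: 2[foll,t=1,-]
e8 deliver 2→0: ·
e9 deliver 0→3: 3[foll,t=1,x]
e10 deliver 3→0: ·
e11 deliver 0→1: 1[foll,t=1,x]
e12 deliver 1→0: ·
e13 timeout(2): 2[cand,t=2,-]
e14 deliver 2→3: 3[foll,t=2,x]
e15 deliver 3→2: ·
e16 deliver 2→1: 1[foll,t=2,x]
e17 deliver 0→1: ·
e18 timeout(2): 2[cand,t=3,-]
e19 deliver 0→3: ·
e20 crash(1): 1[✗foll,t=2,x]
e21 recover(1): 1[foll,t=2,x]

2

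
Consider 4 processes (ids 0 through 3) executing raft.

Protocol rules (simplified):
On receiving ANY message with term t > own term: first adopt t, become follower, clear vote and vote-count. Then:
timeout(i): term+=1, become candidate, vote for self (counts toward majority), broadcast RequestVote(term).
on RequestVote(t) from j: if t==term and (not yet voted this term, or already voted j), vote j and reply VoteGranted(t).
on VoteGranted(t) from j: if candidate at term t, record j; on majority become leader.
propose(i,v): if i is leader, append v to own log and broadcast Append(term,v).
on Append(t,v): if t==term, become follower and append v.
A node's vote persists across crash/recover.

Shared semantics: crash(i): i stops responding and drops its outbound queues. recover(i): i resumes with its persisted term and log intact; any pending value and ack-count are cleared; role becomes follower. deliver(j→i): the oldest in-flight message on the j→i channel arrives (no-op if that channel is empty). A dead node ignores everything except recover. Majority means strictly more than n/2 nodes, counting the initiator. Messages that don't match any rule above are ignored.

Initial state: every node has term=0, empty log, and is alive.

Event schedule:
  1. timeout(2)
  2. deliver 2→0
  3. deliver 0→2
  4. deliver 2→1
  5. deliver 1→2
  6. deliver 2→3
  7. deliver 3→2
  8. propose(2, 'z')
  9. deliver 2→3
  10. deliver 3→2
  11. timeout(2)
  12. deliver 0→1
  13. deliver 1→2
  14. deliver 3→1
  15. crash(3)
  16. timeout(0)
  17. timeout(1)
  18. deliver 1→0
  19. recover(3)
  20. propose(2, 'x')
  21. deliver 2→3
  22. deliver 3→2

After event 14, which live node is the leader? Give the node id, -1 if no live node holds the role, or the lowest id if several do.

-1

e1 timeout(2): 2[cand,t=1,-]
e2 deliver 2→0: 0[foll,t=1,-]
e3 deliver 0→2: ·
e4 deliver 2→1: 1[foll,t=1,-]
e5 deliver 1→2: 2[lead,t=1,-]
e6 deliver 2→3: 3[foll,t=1,-]
e7 deliver 3→2: ·
e8 propose(2,'z'): 2[lead,t=1,z]
e9 deliver 2→3: 3[foll,t=1,z]
e10 deliver 3→2: ·
e11 timeout(2): 2[cand,t=2,z]
e12 deliver 0→1: ·
e13 deliver 1→2: ·
e14 deliver 3→1: ·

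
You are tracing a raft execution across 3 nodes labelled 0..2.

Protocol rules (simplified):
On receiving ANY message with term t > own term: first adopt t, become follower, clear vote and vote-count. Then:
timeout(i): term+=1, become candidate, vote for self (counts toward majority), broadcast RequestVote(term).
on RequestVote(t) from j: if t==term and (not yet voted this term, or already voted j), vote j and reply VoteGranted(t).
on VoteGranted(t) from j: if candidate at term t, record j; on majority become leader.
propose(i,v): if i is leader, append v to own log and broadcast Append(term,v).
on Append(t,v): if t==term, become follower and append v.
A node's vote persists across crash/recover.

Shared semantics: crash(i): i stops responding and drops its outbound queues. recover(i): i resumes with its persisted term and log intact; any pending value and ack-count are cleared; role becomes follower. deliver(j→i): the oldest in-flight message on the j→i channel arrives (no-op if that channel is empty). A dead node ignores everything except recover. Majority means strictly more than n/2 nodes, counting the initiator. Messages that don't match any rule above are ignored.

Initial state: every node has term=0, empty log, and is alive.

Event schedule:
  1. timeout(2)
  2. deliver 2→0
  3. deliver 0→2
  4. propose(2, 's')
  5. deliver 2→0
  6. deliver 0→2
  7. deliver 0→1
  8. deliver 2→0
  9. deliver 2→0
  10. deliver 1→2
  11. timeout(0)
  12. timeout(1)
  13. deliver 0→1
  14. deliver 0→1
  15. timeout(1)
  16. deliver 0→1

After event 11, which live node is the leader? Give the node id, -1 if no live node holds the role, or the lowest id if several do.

[1] timeout(2) → N2(cand t1 [-])
[2] deliver 2→0 → N0(foll t1 [-])
[3] deliver 0→2 → N2(lead t1 [-])
[4] propose(2,'s') → N2(lead t1 [s])
[5] deliver 2→0 → N0(foll t1 [s])
[6] deliver 0→2 → ∅
[7] deliver 0→1 → ∅
[8] deliver 2→0 → ∅
[9] deliver 2→0 → ∅
[10] deliver 1→2 → ∅
[11] timeout(0) → N0(cand t2 [s])

2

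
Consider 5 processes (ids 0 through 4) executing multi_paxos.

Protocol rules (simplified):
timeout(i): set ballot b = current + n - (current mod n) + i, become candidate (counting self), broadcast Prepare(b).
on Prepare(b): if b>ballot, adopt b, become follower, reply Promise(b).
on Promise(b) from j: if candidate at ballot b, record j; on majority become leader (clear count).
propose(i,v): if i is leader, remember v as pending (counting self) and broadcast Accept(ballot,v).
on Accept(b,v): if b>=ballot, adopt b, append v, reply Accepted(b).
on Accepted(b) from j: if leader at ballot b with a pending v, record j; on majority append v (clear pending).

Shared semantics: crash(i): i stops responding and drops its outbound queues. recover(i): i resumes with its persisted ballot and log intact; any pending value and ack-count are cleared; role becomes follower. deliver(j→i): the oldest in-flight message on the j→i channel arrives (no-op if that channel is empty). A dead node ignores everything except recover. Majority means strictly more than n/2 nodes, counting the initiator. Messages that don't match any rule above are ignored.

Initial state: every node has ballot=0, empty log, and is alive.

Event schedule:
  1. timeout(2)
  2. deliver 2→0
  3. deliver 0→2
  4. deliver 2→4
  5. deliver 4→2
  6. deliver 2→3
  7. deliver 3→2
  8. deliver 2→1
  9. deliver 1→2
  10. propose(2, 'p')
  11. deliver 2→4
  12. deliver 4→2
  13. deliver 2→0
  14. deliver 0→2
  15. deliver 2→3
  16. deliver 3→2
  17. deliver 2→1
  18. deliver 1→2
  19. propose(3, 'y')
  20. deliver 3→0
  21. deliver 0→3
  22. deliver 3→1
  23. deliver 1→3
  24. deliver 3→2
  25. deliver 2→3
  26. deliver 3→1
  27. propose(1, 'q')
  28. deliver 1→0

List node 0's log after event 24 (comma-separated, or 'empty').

p

after 1 — timeout(2): n2:cand/b7/[-]
after 2 — deliver 2→0: n0:foll/b7/[-]
after 3 — deliver 0→2: ·
after 4 — deliver 2→4: n4:foll/b7/[-]
after 5 — deliver 4→2: n2:lead/b7/[-]
after 6 — deliver 2→3: n3:foll/b7/[-]
after 7 — deliver 3→2: ·
after 8 — deliver 2→1: n1:foll/b7/[-]
after 9 — deliver 1→2: ·
after 10 — propose(2,'p'): ·
after 11 — deliver 2→4: n4:foll/b7/[p]
after 12 — deliver 4→2: ·
after 13 — deliver 2→0: n0:foll/b7/[p]
after 14 — deliver 0→2: n2:lead/b7/[p]
after 15 — deliver 2→3: n3:foll/b7/[p]
after 16 — deliver 3→2: ·
after 17 — deliver 2→1: n1:foll/b7/[p]
after 18 — deliver 1→2: ·
after 19 — propose(3,'y'): ·
after 20 — deliver 3→0: ·
after 21 — deliver 0→3: ·
after 22 — deliver 3→1: ·
after 23 — deliver 1→3: ·
after 24 — deliver 3→2: ·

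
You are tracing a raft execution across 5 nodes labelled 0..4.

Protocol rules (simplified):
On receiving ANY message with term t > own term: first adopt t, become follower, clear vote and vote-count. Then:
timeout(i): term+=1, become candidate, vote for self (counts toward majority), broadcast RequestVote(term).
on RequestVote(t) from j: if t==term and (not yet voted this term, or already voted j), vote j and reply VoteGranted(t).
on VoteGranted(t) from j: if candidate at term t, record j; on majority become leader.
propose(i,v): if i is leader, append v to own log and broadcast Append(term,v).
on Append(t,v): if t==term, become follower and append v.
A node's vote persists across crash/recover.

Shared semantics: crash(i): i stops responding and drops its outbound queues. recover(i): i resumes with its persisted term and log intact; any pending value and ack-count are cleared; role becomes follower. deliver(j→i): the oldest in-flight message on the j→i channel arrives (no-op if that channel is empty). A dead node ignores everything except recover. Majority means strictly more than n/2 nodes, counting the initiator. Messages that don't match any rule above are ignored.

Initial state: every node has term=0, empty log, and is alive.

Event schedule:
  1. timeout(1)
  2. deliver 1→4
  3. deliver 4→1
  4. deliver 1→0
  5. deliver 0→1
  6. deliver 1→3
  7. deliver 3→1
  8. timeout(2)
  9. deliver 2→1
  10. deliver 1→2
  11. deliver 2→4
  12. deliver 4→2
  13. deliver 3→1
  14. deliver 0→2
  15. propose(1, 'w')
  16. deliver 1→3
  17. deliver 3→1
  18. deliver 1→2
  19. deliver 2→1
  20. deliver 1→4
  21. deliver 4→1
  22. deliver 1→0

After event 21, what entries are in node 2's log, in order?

w

after 1 — timeout(1): n1:cand/t1/[-]
after 2 — deliver 1→4: n4:foll/t1/[-]
after 3 — deliver 4→1: ·
after 4 — deliver 1→0: n0:foll/t1/[-]
after 5 — deliver 0→1: n1:lead/t1/[-]
after 6 — deliver 1→3: n3:foll/t1/[-]
after 7 — deliver 3→1: ·
after 8 — timeout(2): n2:cand/t1/[-]
after 9 — deliver 2→1: ·
after 10 — deliver 1→2: ·
after 11 — deliver 2→4: ·
after 12 — deliver 4→2: ·
after 13 — deliver 3→1: ·
after 14 — deliver 0→2: ·
after 15 — propose(1,'w'): n1:lead/t1/[w]
after 16 — deliver 1→3: n3:foll/t1/[w]
after 17 — deliver 3→1: ·
after 18 — deliver 1→2: n2:foll/t1/[w]
after 19 — deliver 2→1: ·
after 20 — deliver 1→4: n4:foll/t1/[w]
after 21 — deliver 4→1: ·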